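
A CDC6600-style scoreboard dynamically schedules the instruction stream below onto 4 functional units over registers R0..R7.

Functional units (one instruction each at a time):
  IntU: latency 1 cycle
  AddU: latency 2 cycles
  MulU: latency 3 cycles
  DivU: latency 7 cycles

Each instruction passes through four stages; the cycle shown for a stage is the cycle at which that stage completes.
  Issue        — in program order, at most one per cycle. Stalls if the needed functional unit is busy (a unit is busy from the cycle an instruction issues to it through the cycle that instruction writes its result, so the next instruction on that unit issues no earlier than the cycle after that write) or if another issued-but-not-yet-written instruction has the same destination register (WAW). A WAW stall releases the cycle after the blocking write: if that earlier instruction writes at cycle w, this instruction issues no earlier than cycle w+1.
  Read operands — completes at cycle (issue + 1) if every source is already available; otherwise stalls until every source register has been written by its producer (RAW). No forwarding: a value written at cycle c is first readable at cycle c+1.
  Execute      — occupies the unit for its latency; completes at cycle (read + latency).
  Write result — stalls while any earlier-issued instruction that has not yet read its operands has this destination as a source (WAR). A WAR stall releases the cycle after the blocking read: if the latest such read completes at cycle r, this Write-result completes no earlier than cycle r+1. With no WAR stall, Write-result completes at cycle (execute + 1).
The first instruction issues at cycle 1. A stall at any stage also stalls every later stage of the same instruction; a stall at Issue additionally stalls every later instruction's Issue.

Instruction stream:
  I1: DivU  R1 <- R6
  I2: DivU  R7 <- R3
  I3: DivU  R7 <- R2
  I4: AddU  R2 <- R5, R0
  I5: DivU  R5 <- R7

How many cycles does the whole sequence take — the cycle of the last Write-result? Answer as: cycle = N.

[1] issue I1 (DivU)
[2] I1 read-ops
[9] I1 finished on DivU
[10] I1→R1
[11] issue I2 (DivU)
[12] I2 read-ops
[19] I2 finished on DivU
[20] I2→R7
[21] issue I3 (DivU)
[22] I3 read-ops | issue I4 (AddU)
[23] I4 read-ops
[25] I4 finished on AddU
[26] I4→R2
[29] I3 finished on DivU
[30] I3→R7
[31] issue I5 (DivU)
[32] I5 read-ops
[39] I5 finished on DivU
[40] I5→R5

cycle = 40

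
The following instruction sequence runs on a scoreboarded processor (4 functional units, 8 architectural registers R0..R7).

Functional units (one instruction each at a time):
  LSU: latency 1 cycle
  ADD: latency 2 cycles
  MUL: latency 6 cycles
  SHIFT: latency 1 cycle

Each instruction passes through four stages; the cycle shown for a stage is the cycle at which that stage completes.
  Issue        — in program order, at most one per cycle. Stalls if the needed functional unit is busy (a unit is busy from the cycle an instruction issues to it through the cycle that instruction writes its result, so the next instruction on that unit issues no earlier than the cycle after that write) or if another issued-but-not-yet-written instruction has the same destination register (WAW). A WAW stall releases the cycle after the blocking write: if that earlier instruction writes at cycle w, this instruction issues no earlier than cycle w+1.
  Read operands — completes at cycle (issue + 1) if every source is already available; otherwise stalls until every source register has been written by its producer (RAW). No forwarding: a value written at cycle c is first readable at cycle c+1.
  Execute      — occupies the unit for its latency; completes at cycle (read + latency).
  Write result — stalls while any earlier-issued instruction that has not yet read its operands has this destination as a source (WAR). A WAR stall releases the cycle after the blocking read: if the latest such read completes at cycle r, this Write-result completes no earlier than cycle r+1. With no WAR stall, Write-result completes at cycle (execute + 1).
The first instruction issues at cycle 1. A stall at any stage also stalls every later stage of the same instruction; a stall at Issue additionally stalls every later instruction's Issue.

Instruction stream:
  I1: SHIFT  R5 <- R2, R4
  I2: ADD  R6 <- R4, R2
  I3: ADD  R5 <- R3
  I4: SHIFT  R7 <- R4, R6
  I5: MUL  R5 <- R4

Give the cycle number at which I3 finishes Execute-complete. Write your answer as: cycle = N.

cycle = 10

[I1] 1/2/3/4
[I2] 2/3/5/6
[I3] 7/8/10/11  (struct: ADD busy until I2 writes@6)
[I4] 8/9/10/11
[I5] 12/13/19/20  (WAW R5: wait I3 write@11)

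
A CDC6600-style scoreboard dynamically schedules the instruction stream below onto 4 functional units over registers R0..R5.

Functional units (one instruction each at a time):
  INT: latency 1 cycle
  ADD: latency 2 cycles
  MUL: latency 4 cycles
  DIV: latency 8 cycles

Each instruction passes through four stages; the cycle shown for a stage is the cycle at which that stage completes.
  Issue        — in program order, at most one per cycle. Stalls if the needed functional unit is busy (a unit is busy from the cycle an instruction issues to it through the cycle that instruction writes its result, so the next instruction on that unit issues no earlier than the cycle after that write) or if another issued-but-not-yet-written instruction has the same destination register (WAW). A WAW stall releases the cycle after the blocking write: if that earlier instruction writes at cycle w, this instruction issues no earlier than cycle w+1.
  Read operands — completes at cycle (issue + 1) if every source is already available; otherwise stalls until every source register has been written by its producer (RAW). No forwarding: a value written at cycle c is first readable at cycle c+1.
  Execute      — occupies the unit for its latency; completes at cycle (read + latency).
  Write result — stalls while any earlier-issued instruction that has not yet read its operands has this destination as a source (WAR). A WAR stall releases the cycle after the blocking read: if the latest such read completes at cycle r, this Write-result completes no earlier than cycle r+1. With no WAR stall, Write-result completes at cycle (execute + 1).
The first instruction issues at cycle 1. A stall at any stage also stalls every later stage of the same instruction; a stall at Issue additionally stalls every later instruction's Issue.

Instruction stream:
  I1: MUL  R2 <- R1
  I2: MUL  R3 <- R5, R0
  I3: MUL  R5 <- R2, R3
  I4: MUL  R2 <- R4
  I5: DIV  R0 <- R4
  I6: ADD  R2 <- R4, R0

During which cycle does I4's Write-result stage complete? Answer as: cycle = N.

t=1  I1 issues→MUL
t=2  I1 reads
t=6  I1 exec-done
t=7  I1 writes R2
t=8  I2 issues→MUL
t=9  I2 reads
t=13  I2 exec-done
t=14  I2 writes R3
t=15  I3 issues→MUL
t=16  I3 reads
t=20  I3 exec-done
t=21  I3 writes R5
t=22  I4 issues→MUL
t=23  I4 reads, I5 issues→DIV
t=24  I5 reads
t=27  I4 exec-done
t=28  I4 writes R2
t=29  I6 issues→ADD
t=32  I5 exec-done
t=33  I5 writes R0
t=34  I6 reads
t=36  I6 exec-done
t=37  I6 writes R2

cycle = 28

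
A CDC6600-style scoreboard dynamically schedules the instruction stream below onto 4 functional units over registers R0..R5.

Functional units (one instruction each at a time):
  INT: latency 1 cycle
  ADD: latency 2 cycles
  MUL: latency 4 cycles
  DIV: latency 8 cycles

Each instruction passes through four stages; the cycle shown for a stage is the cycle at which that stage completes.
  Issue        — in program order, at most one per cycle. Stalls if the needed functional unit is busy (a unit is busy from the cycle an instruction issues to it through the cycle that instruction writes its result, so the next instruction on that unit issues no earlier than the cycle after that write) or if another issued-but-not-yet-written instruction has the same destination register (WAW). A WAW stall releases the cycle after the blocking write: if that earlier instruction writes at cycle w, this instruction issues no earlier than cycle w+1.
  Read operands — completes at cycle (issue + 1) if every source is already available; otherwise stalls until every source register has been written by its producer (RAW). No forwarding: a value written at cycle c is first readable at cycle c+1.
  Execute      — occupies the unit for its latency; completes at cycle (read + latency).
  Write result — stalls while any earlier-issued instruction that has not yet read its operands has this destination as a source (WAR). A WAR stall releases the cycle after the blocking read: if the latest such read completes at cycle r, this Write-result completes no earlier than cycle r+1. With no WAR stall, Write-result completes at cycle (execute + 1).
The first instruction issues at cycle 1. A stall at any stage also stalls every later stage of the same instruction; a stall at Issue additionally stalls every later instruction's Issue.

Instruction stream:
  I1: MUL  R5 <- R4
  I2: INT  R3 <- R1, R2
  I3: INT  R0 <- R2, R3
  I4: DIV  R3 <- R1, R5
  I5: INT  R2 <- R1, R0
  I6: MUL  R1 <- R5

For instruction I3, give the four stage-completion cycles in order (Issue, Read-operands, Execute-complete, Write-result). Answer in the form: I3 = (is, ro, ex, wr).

cycle 1: I1 dispatched to MUL
cycle 2: I1 operands ready · I2 dispatched to INT
cycle 3: I2 operands ready
cycle 4: I2 complete
cycle 5: R3←I2
cycle 6: I1 complete · I3 dispatched to INT
cycle 7: R5←I1 · I3 operands ready · I4 dispatched to DIV
cycle 8: I3 complete · I4 operands ready
cycle 9: R0←I3
cycle 10: I5 dispatched to INT
cycle 11: I5 operands ready · I6 dispatched to MUL
cycle 12: I5 complete · I6 operands ready
cycle 13: R2←I5
cycle 16: I4 complete · I6 complete
cycle 17: R3←I4 · R1←I6

I3 = (6, 7, 8, 9)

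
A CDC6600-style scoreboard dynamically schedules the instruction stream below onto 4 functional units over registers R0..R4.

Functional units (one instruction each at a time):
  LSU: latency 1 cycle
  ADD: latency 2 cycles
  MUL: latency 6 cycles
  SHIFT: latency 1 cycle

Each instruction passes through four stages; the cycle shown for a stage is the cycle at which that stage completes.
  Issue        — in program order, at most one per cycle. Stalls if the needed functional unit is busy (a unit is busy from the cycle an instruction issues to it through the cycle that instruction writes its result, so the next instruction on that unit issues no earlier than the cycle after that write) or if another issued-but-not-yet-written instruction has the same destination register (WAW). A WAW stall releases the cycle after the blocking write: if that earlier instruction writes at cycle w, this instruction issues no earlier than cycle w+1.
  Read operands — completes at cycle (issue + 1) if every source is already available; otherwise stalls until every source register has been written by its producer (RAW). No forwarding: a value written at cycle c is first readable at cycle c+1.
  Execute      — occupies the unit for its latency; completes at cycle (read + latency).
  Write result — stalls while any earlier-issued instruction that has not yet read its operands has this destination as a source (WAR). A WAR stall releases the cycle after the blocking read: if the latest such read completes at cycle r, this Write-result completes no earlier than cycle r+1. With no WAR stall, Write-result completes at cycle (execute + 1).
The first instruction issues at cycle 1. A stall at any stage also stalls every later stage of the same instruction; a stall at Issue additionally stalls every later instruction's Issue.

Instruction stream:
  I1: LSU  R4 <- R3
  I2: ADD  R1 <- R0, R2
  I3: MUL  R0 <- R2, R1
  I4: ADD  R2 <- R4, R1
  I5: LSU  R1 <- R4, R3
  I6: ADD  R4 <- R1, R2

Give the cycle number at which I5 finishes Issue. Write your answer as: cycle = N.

cycle 1: I1→LSU
cycle 2: I1 RO; I2→ADD
cycle 3: I1 EX; I2 RO; I3→MUL
cycle 4: I1 WR R4
cycle 5: I2 EX
cycle 6: I2 WR R1
cycle 7: I3 RO; I4→ADD
cycle 8: I4 RO; I5→LSU
cycle 9: I5 RO
cycle 10: I4 EX; I5 EX
cycle 11: I4 WR R2; I5 WR R1
cycle 12: I6→ADD
cycle 13: I3 EX; I6 RO
cycle 14: I3 WR R0
cycle 15: I6 EX
cycle 16: I6 WR R4

cycle = 8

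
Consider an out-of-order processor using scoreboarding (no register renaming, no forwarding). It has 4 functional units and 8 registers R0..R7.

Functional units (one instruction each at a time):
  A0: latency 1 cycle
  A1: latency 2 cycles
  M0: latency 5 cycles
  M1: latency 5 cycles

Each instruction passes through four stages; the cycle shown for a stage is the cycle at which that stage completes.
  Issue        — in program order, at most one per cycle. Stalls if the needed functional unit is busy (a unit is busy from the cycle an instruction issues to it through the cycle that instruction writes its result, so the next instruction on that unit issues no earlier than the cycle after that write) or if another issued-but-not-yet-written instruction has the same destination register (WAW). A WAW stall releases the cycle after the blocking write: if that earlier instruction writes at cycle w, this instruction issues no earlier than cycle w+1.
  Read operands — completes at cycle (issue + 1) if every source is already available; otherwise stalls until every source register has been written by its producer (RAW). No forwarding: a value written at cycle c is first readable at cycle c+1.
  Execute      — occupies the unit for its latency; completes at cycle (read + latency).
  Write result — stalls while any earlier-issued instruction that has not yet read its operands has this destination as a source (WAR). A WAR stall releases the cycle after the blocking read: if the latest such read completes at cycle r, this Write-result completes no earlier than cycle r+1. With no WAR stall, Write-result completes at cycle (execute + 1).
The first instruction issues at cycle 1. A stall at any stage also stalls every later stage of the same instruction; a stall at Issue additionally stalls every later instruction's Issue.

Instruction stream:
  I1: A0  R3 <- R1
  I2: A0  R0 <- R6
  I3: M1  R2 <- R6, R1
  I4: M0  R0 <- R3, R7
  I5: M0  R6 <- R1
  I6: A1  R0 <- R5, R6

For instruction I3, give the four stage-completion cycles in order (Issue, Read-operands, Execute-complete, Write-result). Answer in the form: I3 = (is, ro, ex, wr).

t=1  I1→A0
t=2  I1 RO
t=3  I1 EX
t=4  I1 WR R3
t=5  I2→A0
t=6  I2 RO, I3→M1
t=7  I2 EX, I3 RO
t=8  I2 WR R0
t=9  I4→M0
t=10  I4 RO
t=12  I3 EX
t=13  I3 WR R2
t=15  I4 EX
t=16  I4 WR R0
t=17  I5→M0
t=18  I5 RO, I6→A1
t=23  I5 EX
t=24  I5 WR R6
t=25  I6 RO
t=27  I6 EX
t=28  I6 WR R0

I3 = (6, 7, 12, 13)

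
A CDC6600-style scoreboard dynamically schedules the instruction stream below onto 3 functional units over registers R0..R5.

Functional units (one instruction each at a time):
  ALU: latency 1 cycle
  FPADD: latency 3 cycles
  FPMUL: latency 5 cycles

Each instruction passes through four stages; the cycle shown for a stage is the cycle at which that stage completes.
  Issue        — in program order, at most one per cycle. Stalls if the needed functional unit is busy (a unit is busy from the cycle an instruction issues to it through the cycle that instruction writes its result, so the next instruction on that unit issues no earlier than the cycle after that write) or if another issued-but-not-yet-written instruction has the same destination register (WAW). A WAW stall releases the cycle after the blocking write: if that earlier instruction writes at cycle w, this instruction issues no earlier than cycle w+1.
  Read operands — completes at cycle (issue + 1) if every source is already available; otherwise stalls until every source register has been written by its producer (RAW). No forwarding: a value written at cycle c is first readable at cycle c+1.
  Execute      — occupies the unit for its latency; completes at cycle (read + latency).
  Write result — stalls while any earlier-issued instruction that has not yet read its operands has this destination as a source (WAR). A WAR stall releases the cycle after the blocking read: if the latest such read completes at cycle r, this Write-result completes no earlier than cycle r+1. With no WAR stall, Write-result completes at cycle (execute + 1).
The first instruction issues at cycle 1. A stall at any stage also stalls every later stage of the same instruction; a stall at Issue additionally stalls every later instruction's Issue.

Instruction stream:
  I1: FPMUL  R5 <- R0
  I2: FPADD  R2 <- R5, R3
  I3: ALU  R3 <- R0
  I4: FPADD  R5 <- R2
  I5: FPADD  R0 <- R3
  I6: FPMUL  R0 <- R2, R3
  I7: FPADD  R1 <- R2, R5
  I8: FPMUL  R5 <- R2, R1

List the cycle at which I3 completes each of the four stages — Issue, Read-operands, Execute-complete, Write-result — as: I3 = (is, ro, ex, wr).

1) issue 1, read 2, done 7, write 8
2) issue 2, read 9, done 12, write 13  <RAW R5: wait I1 write@8>
3) issue 3, read 4, done 5, write 10  <WAR R3: wait I2 read@9>
4) issue 14, read 15, done 18, write 19  <struct: FPADD busy until I2 writes@13>
5) issue 20, read 21, done 24, write 25  <struct: FPADD busy until I4 writes@19>
6) issue 26, read 27, done 32, write 33  <WAW R0: wait I5 write@25>
7) issue 27, read 28, done 31, write 32
8) issue 34, read 35, done 40, write 41  <struct: FPMUL busy until I6 writes@33>

I3 = (3, 4, 5, 10)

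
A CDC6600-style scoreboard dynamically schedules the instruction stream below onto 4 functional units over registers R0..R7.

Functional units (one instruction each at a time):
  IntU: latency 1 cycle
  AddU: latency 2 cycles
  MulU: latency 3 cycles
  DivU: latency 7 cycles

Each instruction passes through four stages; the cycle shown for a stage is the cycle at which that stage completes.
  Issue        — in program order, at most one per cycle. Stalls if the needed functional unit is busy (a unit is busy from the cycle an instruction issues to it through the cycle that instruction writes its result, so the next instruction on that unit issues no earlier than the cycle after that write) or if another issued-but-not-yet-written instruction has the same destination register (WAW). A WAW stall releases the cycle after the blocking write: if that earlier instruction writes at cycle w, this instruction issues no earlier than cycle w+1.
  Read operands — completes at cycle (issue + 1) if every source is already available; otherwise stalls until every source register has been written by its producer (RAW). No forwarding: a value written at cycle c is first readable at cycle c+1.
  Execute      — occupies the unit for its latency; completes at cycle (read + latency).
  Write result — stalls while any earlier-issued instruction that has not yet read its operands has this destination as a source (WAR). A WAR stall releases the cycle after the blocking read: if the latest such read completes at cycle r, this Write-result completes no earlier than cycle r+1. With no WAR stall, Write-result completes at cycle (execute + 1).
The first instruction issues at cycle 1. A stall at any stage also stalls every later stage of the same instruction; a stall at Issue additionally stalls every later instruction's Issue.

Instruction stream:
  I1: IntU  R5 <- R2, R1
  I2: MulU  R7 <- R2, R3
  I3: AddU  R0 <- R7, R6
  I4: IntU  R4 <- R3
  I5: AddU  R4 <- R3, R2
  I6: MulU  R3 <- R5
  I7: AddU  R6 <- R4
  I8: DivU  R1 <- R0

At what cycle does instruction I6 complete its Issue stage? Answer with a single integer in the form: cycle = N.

cycle = 13

cycle 1: I1 issues→IntU
cycle 2: I1 reads | I2 issues→MulU
cycle 3: I1 exec-done | I2 reads | I3 issues→AddU
cycle 4: I1 writes R5
cycle 5: I4 issues→IntU
cycle 6: I2 exec-done | I4 reads
cycle 7: I2 writes R7 | I4 exec-done
cycle 8: I3 reads | I4 writes R4
cycle 10: I3 exec-done
cycle 11: I3 writes R0
cycle 12: I5 issues→AddU
cycle 13: I5 reads | I6 issues→MulU
cycle 14: I6 reads
cycle 15: I5 exec-done
cycle 16: I5 writes R4
cycle 17: I6 exec-done | I7 issues→AddU
cycle 18: I6 writes R3 | I7 reads | I8 issues→DivU
cycle 19: I8 reads
cycle 20: I7 exec-done
cycle 21: I7 writes R6
cycle 26: I8 exec-done
cycle 27: I8 writes R1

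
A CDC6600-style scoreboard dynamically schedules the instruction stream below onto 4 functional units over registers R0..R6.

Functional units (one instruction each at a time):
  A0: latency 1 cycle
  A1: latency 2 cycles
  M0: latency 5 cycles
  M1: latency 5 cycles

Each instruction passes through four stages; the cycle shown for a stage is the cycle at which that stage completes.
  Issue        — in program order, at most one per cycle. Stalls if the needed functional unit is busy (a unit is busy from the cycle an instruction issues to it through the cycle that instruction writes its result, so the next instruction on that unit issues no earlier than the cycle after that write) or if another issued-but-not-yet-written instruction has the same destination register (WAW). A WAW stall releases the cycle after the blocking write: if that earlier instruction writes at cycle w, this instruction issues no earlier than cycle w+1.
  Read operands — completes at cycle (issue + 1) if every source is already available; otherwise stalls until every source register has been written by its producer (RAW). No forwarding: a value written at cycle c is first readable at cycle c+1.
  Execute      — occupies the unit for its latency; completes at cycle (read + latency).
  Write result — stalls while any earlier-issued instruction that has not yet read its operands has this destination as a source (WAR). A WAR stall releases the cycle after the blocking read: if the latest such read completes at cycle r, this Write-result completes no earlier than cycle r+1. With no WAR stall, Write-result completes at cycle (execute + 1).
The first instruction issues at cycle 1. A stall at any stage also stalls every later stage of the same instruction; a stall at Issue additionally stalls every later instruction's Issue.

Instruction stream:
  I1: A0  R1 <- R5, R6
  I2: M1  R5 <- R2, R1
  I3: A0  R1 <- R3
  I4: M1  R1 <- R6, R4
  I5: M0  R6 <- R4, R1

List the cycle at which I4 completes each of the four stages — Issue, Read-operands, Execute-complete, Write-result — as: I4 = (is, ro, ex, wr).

I1  is:1  ro:2  ex:3  wr:4
I2  is:2  ro:5  ex:10  wr:11  — RAW R1: wait I1 write@4
I3  is:5  ro:6  ex:7  wr:8  — struct: A0 busy until I1 writes@4
I4  is:12  ro:13  ex:18  wr:19  — struct: M1 busy until I2 writes@11
I5  is:13  ro:20  ex:25  wr:26  — RAW R1: wait I4 write@19

I4 = (12, 13, 18, 19)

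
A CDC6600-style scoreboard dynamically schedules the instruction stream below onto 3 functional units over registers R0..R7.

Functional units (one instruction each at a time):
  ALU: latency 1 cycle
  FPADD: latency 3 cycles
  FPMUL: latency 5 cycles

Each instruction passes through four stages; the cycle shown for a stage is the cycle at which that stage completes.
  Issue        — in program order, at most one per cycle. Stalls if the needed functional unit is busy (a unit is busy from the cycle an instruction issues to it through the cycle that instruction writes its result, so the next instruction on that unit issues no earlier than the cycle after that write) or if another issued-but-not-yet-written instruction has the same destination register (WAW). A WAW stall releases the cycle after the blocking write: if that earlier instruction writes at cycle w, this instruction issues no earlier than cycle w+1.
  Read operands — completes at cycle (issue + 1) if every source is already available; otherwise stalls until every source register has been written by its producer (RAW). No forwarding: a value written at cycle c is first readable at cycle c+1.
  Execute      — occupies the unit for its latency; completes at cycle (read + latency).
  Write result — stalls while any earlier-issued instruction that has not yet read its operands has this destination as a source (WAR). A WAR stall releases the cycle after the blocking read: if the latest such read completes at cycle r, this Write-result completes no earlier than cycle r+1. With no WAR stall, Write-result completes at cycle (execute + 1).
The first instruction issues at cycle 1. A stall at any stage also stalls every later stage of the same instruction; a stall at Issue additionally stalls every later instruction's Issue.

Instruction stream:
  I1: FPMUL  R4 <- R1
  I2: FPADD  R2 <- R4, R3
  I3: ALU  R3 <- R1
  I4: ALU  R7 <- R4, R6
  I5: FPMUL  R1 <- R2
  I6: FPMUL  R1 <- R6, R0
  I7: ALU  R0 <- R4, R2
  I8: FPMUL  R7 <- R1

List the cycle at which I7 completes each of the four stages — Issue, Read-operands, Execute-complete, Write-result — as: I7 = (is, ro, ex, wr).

I1: IS=1 RO=2 EX=7 WR=8
I2: IS=2 RO=9 EX=12 WR=13  [RAW R4: wait I1 write@8]
I3: IS=3 RO=4 EX=5 WR=10  [WAR R3: wait I2 read@9]
I4: IS=11 RO=12 EX=13 WR=14  [struct: ALU busy until I3 writes@10]
I5: IS=12 RO=14 EX=19 WR=20  [RAW R2: wait I2 write@13]
I6: IS=21 RO=22 EX=27 WR=28  [struct: FPMUL busy until I5 writes@20]
I7: IS=22 RO=23 EX=24 WR=25
I8: IS=29 RO=30 EX=35 WR=36  [struct: FPMUL busy until I6 writes@28]

I7 = (22, 23, 24, 25)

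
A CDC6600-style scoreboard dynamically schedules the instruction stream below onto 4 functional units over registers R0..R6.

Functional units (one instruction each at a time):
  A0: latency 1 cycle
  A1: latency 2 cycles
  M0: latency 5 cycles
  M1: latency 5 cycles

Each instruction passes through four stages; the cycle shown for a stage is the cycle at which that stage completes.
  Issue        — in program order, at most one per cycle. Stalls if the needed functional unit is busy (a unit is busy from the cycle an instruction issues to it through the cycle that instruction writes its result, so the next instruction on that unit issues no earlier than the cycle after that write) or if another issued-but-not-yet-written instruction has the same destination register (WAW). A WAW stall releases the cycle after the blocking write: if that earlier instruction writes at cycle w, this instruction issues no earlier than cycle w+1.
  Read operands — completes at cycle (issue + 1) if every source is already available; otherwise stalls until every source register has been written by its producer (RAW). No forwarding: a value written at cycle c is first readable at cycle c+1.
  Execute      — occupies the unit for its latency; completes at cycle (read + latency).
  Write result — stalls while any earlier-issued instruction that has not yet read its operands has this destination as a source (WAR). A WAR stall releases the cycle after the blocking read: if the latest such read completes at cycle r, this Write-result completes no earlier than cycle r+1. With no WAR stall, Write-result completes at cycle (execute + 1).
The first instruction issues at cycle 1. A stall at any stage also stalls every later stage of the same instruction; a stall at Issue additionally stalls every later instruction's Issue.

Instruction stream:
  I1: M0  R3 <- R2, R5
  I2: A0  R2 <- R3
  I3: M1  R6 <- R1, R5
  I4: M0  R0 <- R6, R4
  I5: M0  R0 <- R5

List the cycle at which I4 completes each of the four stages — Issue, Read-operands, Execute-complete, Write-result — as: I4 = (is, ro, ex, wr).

I4 = (9, 11, 16, 17)

t=1  I1 issues→M0
t=2  I1 reads, I2 issues→A0
t=3  I3 issues→M1
t=4  I3 reads
t=7  I1 exec-done
t=8  I1 writes R3
t=9  I2 reads, I3 exec-done, I4 issues→M0
t=10  I2 exec-done, I3 writes R6
t=11  I2 writes R2, I4 reads
t=16  I4 exec-done
t=17  I4 writes R0
t=18  I5 issues→M0
t=19  I5 reads
t=24  I5 exec-done
t=25  I5 writes R0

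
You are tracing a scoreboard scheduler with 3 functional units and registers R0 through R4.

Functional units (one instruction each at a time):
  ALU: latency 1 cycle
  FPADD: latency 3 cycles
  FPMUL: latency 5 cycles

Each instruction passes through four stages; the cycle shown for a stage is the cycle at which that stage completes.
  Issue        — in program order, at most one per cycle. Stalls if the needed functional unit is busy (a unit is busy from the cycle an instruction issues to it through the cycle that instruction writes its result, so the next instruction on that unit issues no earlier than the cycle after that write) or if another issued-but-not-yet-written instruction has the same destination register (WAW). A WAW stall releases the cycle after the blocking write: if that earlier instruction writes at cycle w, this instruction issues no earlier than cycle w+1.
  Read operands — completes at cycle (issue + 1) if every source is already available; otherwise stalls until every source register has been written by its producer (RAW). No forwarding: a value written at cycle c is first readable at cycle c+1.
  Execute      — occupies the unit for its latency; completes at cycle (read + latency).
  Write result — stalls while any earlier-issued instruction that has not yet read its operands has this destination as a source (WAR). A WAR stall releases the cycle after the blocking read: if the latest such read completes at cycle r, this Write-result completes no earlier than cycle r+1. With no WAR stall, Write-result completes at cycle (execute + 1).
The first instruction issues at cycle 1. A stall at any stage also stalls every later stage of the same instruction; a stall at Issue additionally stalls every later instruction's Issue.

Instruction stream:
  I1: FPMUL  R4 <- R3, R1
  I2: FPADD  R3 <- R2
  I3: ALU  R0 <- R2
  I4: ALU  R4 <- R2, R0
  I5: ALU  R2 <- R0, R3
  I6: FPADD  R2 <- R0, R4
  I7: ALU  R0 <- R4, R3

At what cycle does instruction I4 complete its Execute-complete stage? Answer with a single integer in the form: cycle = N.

t=1  I1 dispatched to FPMUL
t=2  I1 operands ready, I2 dispatched to FPADD
t=3  I2 operands ready, I3 dispatched to ALU
t=4  I3 operands ready
t=5  I3 complete
t=6  I2 complete, R0←I3
t=7  I1 complete, R3←I2
t=8  R4←I1
t=9  I4 dispatched to ALU
t=10  I4 operands ready
t=11  I4 complete
t=12  R4←I4
t=13  I5 dispatched to ALU
t=14  I5 operands ready
t=15  I5 complete
t=16  R2←I5
t=17  I6 dispatched to FPADD
t=18  I6 operands ready, I7 dispatched to ALU
t=19  I7 operands ready
t=20  I7 complete
t=21  I6 complete, R0←I7
t=22  R2←I6

cycle = 11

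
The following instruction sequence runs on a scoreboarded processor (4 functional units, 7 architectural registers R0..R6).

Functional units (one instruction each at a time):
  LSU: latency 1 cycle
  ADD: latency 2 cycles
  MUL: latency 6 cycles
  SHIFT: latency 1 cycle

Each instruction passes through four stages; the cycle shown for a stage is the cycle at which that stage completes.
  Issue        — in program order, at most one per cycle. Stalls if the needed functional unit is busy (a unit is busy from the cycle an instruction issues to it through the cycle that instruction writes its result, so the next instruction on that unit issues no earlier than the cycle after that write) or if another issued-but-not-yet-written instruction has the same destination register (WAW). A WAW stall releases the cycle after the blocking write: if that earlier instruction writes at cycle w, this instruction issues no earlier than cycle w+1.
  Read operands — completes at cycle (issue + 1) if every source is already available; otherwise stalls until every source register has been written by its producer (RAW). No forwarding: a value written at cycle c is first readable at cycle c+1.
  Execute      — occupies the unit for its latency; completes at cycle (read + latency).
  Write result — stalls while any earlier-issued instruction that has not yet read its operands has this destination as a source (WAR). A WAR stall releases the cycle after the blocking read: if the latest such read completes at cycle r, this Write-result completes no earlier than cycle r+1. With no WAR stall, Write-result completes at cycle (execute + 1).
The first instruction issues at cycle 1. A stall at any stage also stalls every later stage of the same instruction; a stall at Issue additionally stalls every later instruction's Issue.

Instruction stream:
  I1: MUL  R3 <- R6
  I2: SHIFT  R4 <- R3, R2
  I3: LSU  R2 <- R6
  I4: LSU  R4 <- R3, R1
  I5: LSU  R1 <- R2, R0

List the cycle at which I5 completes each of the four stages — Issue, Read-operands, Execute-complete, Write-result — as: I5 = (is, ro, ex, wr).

1) issue 1, read 2, done 8, write 9
2) issue 2, read 10, done 11, write 12  <RAW R3: wait I1 write@9>
3) issue 3, read 4, done 5, write 11  <WAR R2: wait I2 read@10>
4) issue 13, read 14, done 15, write 16  <WAW R4: wait I2 write@12>
5) issue 17, read 18, done 19, write 20  <struct: LSU busy until I4 writes@16>

I5 = (17, 18, 19, 20)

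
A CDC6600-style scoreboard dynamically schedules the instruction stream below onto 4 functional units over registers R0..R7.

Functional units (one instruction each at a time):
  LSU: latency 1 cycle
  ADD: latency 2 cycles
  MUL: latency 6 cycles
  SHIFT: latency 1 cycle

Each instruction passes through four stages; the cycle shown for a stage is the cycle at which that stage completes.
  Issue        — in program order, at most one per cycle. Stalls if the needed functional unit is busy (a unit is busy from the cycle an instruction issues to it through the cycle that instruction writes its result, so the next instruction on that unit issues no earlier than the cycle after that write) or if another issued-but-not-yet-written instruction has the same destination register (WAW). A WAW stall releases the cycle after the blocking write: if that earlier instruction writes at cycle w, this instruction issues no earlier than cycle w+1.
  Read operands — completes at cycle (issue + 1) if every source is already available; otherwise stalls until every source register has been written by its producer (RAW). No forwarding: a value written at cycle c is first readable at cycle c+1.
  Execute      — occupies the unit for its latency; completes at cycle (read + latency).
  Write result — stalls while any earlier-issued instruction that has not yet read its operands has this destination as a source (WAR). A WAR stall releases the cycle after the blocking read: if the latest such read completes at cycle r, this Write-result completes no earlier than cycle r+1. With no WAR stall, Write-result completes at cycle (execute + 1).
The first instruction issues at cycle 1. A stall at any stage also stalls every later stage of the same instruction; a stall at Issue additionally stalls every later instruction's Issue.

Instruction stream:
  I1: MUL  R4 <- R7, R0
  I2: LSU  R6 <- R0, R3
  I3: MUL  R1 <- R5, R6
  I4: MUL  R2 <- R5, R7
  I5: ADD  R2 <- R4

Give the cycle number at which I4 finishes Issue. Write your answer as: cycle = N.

cycle = 19

[I1] 1/2/8/9
[I2] 2/3/4/5
[I3] 10/11/17/18  (struct: MUL busy until I1 writes@9)
[I4] 19/20/26/27  (struct: MUL busy until I3 writes@18)
[I5] 28/29/31/32  (WAW R2: wait I4 write@27)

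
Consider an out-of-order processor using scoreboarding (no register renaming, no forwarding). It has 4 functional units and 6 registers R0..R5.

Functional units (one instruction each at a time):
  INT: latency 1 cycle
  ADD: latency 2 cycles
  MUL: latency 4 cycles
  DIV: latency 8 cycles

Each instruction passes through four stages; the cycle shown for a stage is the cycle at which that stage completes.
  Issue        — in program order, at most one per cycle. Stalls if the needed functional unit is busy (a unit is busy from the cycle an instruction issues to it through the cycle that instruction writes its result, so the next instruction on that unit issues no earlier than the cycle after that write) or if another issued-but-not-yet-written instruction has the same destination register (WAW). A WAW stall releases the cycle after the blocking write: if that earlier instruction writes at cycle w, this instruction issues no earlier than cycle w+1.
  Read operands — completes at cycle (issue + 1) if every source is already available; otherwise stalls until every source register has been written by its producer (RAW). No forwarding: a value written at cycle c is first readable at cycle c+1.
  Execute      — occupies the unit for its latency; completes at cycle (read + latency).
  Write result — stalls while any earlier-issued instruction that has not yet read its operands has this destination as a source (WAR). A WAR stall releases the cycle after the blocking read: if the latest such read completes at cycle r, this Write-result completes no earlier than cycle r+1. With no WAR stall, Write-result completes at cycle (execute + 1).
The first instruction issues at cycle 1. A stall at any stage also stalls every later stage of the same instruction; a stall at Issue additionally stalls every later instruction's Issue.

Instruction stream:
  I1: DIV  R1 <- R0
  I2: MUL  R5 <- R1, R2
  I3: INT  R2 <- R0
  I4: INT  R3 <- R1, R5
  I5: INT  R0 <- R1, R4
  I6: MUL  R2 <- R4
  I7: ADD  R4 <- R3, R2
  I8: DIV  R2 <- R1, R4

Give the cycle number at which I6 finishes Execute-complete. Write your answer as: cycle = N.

I1: IS=1 RO=2 EX=10 WR=11
I2: IS=2 RO=12 EX=16 WR=17  [RAW R1: wait I1 write@11]
I3: IS=3 RO=4 EX=5 WR=13  [WAR R2: wait I2 read@12]
I4: IS=14 RO=18 EX=19 WR=20  [struct: INT busy until I3 writes@13; RAW R5: wait I2 write@17]
I5: IS=21 RO=22 EX=23 WR=24  [struct: INT busy until I4 writes@20]
I6: IS=22 RO=23 EX=27 WR=28
I7: IS=23 RO=29 EX=31 WR=32  [RAW R2: wait I6 write@28]
I8: IS=29 RO=33 EX=41 WR=42  [WAW R2: wait I6 write@28; RAW R4: wait I7 write@32]

cycle = 27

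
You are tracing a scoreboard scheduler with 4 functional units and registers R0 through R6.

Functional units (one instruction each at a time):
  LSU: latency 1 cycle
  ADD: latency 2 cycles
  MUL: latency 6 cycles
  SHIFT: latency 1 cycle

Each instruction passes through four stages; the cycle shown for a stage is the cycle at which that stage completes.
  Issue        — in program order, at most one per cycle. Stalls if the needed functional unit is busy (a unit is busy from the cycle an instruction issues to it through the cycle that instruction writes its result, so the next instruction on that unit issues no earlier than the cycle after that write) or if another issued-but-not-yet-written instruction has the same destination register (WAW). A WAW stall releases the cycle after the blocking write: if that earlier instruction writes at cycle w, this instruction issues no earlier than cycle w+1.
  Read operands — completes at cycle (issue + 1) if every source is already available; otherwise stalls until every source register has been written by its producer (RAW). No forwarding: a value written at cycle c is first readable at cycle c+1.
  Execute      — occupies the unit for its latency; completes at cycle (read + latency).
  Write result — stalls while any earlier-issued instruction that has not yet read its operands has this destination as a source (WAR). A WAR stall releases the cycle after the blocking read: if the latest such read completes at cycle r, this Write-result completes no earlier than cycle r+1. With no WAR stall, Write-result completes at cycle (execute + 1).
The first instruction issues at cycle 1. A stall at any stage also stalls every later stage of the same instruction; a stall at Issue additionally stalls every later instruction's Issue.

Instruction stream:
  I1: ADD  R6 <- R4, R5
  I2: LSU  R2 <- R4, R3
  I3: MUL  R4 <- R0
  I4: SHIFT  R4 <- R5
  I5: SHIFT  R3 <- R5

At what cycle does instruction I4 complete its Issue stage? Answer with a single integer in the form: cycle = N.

cycle = 12

c1: I1 dispatched to ADD
c2: I1 operands ready; I2 dispatched to LSU
c3: I2 operands ready; I3 dispatched to MUL
c4: I1 complete; I2 complete; I3 operands ready
c5: R6←I1; R2←I2
c10: I3 complete
c11: R4←I3
c12: I4 dispatched to SHIFT
c13: I4 operands ready
c14: I4 complete
c15: R4←I4
c16: I5 dispatched to SHIFT
c17: I5 operands ready
c18: I5 complete
c19: R3←I5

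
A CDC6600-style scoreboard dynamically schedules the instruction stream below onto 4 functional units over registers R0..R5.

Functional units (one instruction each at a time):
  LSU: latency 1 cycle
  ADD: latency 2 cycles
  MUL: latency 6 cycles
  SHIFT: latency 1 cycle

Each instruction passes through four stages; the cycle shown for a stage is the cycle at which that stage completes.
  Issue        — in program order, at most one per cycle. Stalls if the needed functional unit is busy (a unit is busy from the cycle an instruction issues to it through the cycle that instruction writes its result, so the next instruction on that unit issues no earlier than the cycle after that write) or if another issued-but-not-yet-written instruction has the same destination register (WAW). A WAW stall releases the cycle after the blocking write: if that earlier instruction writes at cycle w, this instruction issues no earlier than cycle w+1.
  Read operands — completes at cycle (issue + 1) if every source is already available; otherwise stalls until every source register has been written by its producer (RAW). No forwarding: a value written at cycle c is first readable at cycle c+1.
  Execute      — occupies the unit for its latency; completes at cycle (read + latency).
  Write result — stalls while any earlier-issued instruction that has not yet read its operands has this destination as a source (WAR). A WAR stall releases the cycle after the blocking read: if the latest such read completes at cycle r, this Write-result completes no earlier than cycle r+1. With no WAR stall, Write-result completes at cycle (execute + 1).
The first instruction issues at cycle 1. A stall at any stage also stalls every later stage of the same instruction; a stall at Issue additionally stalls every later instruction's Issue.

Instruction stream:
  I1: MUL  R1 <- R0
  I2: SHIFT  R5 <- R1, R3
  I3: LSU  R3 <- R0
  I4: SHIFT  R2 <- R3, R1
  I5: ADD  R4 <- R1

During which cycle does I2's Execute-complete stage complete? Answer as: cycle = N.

cycle = 11

[1] issue I1 (MUL)
[2] I1 read-ops · issue I2 (SHIFT)
[3] issue I3 (LSU)
[4] I3 read-ops
[5] I3 finished on LSU
[8] I1 finished on MUL
[9] I1→R1
[10] I2 read-ops
[11] I2 finished on SHIFT · I3→R3
[12] I2→R5
[13] issue I4 (SHIFT)
[14] I4 read-ops · issue I5 (ADD)
[15] I4 finished on SHIFT · I5 read-ops
[16] I4→R2
[17] I5 finished on ADD
[18] I5→R4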